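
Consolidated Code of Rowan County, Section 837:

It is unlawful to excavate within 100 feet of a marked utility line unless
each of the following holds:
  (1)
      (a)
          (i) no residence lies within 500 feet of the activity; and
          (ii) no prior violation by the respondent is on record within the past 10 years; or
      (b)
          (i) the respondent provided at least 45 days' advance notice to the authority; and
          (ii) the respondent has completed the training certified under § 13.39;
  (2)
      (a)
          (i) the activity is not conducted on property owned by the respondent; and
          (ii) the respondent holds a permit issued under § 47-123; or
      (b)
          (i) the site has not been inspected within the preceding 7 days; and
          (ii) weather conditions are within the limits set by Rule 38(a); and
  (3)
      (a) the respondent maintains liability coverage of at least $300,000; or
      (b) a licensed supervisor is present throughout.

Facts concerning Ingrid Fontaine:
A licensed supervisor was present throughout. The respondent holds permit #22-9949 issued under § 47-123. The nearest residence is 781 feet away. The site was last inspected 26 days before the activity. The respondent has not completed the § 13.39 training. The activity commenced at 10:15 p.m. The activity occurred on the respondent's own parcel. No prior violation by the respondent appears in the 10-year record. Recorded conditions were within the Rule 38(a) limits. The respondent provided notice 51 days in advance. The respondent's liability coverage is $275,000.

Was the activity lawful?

(i) no residence in 500 ft — holds.
(ii) no prior violation — met.
(a) = T AND T = true.
(i) ≥45 days' notice — satisfied.
(ii) training certified — fails.
So (b) is not satisfied (T AND F).
So (1) is satisfied (T OR F).
(i) not (own property) — not satisfied.
(ii) holds permit — satisfied.
(a): F AND T → false.
(i) not (site inspected) — met.
(ii) weather ok — satisfied.
(b): T AND T → true.
(2): F OR T → true.
(a) coverage ≥ $300,000 — fails.
(b) supervisor present — holds.
So (3) is satisfied (F OR T).
So Overall is satisfied (T AND T AND T).

Yes — lawful.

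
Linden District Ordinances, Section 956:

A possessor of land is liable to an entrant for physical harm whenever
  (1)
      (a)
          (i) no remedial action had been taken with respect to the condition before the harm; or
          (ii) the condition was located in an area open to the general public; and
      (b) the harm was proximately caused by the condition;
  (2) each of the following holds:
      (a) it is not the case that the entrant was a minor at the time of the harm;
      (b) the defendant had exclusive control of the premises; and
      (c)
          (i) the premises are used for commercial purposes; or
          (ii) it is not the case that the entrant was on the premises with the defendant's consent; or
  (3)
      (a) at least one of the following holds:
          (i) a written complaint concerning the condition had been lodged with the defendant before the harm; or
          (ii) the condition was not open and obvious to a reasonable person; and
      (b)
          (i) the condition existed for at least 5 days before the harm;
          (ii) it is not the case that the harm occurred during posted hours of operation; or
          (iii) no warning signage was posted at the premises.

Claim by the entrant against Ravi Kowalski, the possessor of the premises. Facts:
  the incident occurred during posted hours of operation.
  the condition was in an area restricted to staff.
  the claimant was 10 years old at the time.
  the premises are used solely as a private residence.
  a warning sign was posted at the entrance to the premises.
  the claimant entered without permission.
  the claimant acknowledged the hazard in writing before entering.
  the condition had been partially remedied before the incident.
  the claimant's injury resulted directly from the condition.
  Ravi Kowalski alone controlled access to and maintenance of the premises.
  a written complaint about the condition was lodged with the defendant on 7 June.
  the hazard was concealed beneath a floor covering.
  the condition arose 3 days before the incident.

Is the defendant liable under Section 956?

(i) no remedial action — not satisfied.
(ii) public area — not met.
(a) = F OR F = false.
(b) proximate cause — met.
(1) = F AND T = false.
(a) not (entrant a minor) — not met.
(b) exclusive control — holds.
(i) commercial use — fails.
(ii) not (consent to enter) — holds.
So (c) is satisfied (F OR T).
So (2) is not satisfied (F AND T AND T).
(i) complaint lodged — met.
(ii) not open/obvious — satisfied.
(a) = T OR T = true.
(i) condition ≥5 days old — fails.
(ii) not (during posted hours) — not met.
(iii) no signage posted — not satisfied.
(b): F OR F OR F → false.
(3): T AND F → false.
Overall = F OR F OR F = false.

No — not liable.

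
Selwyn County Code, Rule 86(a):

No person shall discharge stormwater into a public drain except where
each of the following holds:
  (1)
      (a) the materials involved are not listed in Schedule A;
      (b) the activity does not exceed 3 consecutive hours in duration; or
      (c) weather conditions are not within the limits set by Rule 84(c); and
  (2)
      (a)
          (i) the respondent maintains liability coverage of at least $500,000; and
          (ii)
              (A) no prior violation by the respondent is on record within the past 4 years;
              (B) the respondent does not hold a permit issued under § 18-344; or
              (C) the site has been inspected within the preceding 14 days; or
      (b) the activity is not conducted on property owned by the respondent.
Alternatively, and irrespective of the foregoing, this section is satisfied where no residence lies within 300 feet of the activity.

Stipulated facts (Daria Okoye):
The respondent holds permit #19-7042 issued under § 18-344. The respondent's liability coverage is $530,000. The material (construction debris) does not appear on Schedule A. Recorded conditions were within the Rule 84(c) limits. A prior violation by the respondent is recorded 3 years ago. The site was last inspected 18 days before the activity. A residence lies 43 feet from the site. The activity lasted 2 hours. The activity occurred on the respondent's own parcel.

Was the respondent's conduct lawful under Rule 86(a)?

No — unlawful.

(a) not (Schedule A material) — holds.
(b) ≤ 3 hrs duration — holds.
(c) not (weather ok) — not met.
(1) = T OR T OR F = true.
(i) coverage ≥ $500,000 — met.
(A) no prior violation — not satisfied.
(B) not (holds permit) — not satisfied.
(C) site inspected — fails.
(ii): F OR F OR F → false.
(a) = T AND F = false.
(b) not (own property) — not satisfied.
So (2) is not satisfied (F OR F).
Overall: T AND F → false.
Exception (no residence in 300 ft) — not satisfied.
Result: main false OR exception false → false.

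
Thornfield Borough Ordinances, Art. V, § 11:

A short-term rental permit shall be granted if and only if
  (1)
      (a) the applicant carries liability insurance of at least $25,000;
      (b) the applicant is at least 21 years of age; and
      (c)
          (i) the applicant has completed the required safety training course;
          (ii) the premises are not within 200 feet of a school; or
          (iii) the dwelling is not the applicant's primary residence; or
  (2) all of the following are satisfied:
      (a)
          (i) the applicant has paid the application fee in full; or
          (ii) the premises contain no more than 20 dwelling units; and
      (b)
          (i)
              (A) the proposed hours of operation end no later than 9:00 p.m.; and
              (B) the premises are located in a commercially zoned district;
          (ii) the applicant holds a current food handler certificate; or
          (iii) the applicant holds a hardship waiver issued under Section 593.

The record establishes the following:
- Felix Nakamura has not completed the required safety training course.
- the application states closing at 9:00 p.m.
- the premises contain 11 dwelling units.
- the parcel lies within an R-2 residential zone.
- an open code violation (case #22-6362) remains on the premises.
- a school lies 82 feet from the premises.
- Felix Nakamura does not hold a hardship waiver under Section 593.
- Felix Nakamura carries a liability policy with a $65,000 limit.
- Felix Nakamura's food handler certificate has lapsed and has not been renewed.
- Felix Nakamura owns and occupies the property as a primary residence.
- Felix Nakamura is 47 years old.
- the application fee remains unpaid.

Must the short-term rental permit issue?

No — denied.

(a) insurance ≥ $25,000 — holds.
(b) age ≥ 21 — satisfied.
(i) safety training — not satisfied.
(ii) ≥200 ft from school — fails.
(iii) not (primary residence) — not met.
So (c) is not satisfied (F OR F OR F).
(1) = T AND T AND F = false.
(i) fee paid — not satisfied.
(ii) ≤ 20 units — holds.
(a) = F OR T = true.
(A) closes by 9 p.m. — satisfied.
(B) commercially zoned — fails.
(i) = T AND F = false.
(ii) food handler cert. — not satisfied.
(iii) hardship waiver — fails.
So (b) is not satisfied (F OR F OR F).
So (2) is not satisfied (T AND F).
Overall: F OR F → false.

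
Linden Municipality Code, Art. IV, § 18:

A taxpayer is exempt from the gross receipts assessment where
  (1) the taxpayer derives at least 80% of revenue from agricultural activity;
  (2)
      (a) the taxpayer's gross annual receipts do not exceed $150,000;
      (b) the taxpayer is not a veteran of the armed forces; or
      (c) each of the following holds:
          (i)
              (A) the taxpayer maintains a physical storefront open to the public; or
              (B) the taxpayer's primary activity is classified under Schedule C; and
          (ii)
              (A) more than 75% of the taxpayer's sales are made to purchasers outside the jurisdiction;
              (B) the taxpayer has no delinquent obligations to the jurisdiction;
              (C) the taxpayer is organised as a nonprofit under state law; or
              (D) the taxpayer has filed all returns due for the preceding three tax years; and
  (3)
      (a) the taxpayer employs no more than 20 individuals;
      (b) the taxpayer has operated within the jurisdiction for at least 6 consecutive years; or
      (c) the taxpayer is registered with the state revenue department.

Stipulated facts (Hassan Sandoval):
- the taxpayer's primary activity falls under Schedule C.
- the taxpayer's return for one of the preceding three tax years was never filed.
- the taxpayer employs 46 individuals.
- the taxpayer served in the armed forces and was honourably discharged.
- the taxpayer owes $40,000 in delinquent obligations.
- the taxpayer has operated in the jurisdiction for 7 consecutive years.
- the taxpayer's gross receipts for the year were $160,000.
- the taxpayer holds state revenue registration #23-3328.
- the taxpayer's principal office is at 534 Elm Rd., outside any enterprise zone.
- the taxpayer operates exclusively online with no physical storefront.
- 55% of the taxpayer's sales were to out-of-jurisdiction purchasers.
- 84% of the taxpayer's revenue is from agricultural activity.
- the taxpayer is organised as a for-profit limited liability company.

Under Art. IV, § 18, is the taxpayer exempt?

No — not exempt.

(1) ≥80% agricultural — holds.
(a) receipts ≤ $150,000 — not met.
(b) not (veteran) — not satisfied.
(A) has storefront — fails.
(B) Schedule C activity — holds.
So (i) is satisfied (F OR T).
(A) >75% out-of-jur. sales — not satisfied.
(B) no delinquency — not met.
(C) nonprofit — not satisfied.
(D) returns current — fails.
So (ii) is not satisfied (F OR F OR F OR F).
So (c) is not satisfied (T AND F).
So (2) is not satisfied (F OR F OR F).
(a) ≤ 20 employees — not satisfied.
(b) ≥ 6 yrs in jurisdiction — met.
(c) state-registered — holds.
(3): F OR T OR T → true.
Overall: T AND F AND T → false.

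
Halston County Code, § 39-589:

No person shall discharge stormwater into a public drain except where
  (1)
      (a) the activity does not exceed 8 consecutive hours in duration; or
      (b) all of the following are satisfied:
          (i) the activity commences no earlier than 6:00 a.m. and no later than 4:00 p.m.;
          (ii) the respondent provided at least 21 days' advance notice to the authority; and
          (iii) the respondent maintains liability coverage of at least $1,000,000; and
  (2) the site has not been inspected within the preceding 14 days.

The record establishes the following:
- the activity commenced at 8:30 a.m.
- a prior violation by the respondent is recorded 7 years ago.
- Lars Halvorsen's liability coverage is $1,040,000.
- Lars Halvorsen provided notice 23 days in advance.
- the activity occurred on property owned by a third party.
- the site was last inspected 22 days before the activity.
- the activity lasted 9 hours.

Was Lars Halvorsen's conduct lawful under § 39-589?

Yes — lawful.

(a) ≤ 8 hrs duration — fails.
(i) start within hours — satisfied.
(ii) ≥21 days' notice — holds.
(iii) coverage ≥ $1,000,000 — met.
(b): T AND T AND T → true.
(1): F OR T → true.
(2) not (site inspected) — satisfied.
So Overall is satisfied (T AND T).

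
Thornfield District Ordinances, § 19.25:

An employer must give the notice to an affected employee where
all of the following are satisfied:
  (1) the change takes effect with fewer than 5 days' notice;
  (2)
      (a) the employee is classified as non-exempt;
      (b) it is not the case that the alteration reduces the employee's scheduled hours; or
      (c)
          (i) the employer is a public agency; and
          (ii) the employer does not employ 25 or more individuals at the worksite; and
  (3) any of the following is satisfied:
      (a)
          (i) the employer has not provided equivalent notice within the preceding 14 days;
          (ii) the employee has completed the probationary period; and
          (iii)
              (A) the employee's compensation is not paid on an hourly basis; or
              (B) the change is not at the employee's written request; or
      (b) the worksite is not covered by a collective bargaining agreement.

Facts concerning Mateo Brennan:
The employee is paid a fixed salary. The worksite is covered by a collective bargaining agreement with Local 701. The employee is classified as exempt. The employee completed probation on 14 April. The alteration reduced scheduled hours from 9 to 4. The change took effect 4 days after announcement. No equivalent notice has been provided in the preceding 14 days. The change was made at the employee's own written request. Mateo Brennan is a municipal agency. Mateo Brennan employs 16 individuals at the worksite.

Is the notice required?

Yes — required.

(1) < 5 days' notice — met.
(a) non-exempt — not satisfied.
(b) not (hours reduced) — fails.
(i) public agency — satisfied.
(ii) not (≥ 25 at site) — holds.
So (c) is satisfied (T AND T).
(2): F OR F OR T → true.
(i) no recent notice — satisfied.
(ii) past probation — satisfied.
(A) not (hourly-paid) — met.
(B) not employee-requested — not satisfied.
(iii) = T OR F = true.
So (a) is satisfied (T AND T AND T).
(b) no CBA — not met.
(3) = T OR F = true.
Overall: T AND T AND T → true.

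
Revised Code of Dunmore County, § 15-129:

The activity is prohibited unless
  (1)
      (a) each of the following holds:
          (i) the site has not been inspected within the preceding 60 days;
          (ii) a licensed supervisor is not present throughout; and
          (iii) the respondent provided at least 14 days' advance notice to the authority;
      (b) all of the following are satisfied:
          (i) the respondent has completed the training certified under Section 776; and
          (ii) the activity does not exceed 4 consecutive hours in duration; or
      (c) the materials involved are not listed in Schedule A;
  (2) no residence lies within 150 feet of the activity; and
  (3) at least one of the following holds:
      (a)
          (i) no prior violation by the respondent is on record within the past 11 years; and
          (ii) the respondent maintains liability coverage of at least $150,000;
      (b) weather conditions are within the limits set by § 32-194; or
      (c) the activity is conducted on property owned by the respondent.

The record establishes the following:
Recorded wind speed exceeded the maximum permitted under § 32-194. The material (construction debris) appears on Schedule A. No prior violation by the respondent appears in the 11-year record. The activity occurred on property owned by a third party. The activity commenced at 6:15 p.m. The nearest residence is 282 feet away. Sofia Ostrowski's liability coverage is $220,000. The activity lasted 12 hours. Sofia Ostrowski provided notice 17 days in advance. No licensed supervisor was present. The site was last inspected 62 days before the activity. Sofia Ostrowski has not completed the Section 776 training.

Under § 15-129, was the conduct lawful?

(i) not (site inspected) — met.
(ii) not (supervisor present) — met.
(iii) ≥14 days' notice — holds.
(a): T AND T AND T → true.
(i) training certified — fails.
(ii) ≤ 4 hrs duration — not met.
So (b) is not satisfied (F AND F).
(c) not (Schedule A material) — not satisfied.
(1) = T OR F OR F = true.
(2) no residence in 150 ft — satisfied.
(i) no prior violation — satisfied.
(ii) coverage ≥ $150,000 — holds.
So (a) is satisfied (T AND T).
(b) weather ok — fails.
(c) own property — not met.
So (3) is satisfied (T OR F OR F).
So Overall is satisfied (T AND T AND T).

Yes — lawful.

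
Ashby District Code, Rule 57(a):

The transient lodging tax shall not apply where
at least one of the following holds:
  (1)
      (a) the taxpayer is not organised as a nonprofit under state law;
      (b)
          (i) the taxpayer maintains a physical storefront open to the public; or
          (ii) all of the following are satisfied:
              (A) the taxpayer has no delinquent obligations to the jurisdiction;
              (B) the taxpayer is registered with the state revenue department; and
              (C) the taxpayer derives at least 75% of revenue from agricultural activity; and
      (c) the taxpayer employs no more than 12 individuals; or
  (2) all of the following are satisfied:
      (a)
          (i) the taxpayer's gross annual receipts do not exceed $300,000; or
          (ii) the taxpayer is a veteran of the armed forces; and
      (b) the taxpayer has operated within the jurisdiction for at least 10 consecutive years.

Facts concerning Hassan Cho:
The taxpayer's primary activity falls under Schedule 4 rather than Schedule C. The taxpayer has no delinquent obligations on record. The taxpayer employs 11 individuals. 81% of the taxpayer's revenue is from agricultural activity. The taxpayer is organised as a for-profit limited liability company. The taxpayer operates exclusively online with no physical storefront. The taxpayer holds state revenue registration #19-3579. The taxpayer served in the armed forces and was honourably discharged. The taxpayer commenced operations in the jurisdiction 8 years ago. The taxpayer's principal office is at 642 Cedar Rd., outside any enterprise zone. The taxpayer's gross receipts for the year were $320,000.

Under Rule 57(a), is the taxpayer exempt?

Yes — exempt.

(a) not (nonprofit) — met.
(i) has storefront — not satisfied.
(A) no delinquency — satisfied.
(B) state-registered — met.
(C) ≥75% agricultural — holds.
(ii) = T AND T AND T = true.
(b) = F OR T = true.
(c) ≤ 12 employees — holds.
(1): T AND T AND T → true.
(i) receipts ≤ $300,000 — fails.
(ii) veteran — met.
(a): F OR T → true.
(b) ≥ 10 yrs in jurisdiction — fails.
(2): T AND F → false.
Overall: T OR F → true.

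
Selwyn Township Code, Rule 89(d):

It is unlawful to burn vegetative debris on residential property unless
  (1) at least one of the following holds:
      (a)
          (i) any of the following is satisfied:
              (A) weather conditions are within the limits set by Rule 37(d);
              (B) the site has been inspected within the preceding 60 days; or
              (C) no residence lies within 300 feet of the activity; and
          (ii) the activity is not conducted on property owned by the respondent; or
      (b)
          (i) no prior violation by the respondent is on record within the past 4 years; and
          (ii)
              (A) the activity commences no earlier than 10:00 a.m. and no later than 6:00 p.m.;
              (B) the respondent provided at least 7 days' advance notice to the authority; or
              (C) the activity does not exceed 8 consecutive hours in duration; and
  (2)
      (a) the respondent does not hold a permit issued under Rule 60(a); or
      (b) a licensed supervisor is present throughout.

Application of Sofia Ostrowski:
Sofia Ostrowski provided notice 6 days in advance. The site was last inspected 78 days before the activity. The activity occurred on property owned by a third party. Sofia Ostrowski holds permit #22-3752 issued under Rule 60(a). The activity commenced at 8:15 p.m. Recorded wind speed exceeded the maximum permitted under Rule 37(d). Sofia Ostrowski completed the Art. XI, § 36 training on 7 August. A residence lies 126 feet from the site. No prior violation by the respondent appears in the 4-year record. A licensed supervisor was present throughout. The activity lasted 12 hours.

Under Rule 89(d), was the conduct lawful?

(A) weather ok — not satisfied.
(B) site inspected — not satisfied.
(C) no residence in 300 ft — not satisfied.
(i) = F OR F OR F = false.
(ii) not (own property) — holds.
So (a) is not satisfied (F AND T).
(i) no prior violation — met.
(A) start within hours — not satisfied.
(B) ≥7 days' notice — not satisfied.
(C) ≤ 8 hrs duration — fails.
(ii): F OR F OR F → false.
So (b) is not satisfied (T AND F).
(1) = F OR F = false.
(a) not (holds permit) — not satisfied.
(b) supervisor present — met.
So (2) is satisfied (F OR T).
Overall = F AND T = false.

No — unlawful.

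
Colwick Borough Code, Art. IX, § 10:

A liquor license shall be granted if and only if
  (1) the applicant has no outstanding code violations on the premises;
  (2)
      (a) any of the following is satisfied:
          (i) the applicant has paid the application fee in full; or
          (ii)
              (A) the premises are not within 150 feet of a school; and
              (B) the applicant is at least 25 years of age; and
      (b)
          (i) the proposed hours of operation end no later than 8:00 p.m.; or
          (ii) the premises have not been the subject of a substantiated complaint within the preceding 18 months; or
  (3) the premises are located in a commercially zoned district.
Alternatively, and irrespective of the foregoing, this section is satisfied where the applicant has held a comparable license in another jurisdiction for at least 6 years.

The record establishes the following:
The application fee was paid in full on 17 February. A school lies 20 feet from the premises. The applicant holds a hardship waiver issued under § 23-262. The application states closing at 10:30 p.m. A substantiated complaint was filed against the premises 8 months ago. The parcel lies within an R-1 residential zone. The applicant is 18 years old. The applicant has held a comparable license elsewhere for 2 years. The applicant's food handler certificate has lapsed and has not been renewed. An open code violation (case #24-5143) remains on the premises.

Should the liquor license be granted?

(1) no code violations — not satisfied.
(i) fee paid — met.
(A) ≥150 ft from school — not satisfied.
(B) age ≥ 25 — not satisfied.
(ii): F AND F → false.
So (a) is satisfied (T OR F).
(i) closes by 8 p.m. — not satisfied.
(ii) no complaint in 18 mo. — fails.
(b) = F OR F = false.
(2): T AND F → false.
(3) commercially zoned — fails.
Overall: F OR F OR F → false.
Exception (prior license ≥ 6 yr) — not satisfied.
Result: main false OR exception false → false.

No — denied.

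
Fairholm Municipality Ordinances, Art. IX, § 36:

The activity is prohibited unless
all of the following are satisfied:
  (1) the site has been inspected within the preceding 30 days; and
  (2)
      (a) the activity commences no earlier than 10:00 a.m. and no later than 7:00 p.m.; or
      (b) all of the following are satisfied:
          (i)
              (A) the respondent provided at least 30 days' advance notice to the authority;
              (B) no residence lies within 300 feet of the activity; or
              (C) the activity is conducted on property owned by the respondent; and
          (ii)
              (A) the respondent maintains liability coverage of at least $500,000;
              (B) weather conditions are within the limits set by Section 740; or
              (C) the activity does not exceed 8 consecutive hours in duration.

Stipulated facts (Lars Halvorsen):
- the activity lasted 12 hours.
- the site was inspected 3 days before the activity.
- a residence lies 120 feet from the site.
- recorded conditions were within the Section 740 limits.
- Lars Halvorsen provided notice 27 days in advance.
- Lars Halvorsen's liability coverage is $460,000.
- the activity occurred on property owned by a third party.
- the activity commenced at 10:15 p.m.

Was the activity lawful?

No — unlawful.

(1) site inspected — holds.
(a) start within hours — not met.
(A) ≥30 days' notice — not met.
(B) no residence in 300 ft — not satisfied.
(C) own property — not met.
(i): F OR F OR F → false.
(A) coverage ≥ $500,000 — not satisfied.
(B) weather ok — holds.
(C) ≤ 8 hrs duration — not met.
(ii) = F OR T OR F = true.
So (b) is not satisfied (F AND T).
(2): F OR F → false.
So Overall is not satisfied (T AND F).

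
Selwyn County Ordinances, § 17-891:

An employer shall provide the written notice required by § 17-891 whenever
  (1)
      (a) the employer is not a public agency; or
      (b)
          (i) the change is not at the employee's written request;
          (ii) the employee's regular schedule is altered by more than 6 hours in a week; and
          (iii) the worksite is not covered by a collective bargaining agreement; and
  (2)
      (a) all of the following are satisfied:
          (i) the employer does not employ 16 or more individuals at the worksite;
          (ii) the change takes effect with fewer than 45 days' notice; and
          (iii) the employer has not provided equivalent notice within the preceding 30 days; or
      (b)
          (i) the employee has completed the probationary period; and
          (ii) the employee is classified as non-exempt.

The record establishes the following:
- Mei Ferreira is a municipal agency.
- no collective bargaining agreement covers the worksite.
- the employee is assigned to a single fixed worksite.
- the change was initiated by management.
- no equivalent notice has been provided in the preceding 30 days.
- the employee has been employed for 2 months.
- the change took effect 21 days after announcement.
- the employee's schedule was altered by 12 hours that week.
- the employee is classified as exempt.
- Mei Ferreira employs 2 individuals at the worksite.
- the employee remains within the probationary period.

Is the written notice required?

Yes — required.

(a) not (public agency) — not satisfied.
(i) not employee-requested — holds.
(ii) schedule shift > 6h — met.
(iii) no CBA — holds.
(b) = T AND T AND T = true.
(1): F OR T → true.
(i) not (≥ 16 at site) — satisfied.
(ii) < 45 days' notice — satisfied.
(iii) no recent notice — holds.
(a): T AND T AND T → true.
(i) past probation — not satisfied.
(ii) non-exempt — fails.
(b) = F AND F = false.
So (2) is satisfied (T OR F).
Overall = T AND T = true.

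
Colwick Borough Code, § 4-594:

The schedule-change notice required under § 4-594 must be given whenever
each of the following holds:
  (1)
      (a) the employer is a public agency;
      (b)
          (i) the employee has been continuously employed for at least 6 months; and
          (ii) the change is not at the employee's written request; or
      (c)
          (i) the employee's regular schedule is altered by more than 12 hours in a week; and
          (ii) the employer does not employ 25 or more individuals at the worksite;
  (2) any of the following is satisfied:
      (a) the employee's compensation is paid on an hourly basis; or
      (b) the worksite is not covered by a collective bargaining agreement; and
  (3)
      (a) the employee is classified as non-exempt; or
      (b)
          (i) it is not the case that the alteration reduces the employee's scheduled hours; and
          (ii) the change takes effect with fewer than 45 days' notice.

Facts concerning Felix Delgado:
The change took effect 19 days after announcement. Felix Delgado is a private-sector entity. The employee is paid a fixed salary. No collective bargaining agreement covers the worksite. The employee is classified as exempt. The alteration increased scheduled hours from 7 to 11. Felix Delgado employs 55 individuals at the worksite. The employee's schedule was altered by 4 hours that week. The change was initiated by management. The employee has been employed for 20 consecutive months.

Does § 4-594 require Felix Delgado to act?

Yes — required.

(a) public agency — not satisfied.
(i) tenure ≥ 6 mo. — met.
(ii) not employee-requested — satisfied.
So (b) is satisfied (T AND T).
(i) schedule shift > 12h — fails.
(ii) not (≥ 25 at site) — fails.
(c): F AND F → false.
(1): F OR T OR F → true.
(a) hourly-paid — not met.
(b) no CBA — holds.
(2): F OR T → true.
(a) non-exempt — fails.
(i) not (hours reduced) — satisfied.
(ii) < 45 days' notice — holds.
(b): T AND T → true.
(3): F OR T → true.
Overall: T AND T AND T → true.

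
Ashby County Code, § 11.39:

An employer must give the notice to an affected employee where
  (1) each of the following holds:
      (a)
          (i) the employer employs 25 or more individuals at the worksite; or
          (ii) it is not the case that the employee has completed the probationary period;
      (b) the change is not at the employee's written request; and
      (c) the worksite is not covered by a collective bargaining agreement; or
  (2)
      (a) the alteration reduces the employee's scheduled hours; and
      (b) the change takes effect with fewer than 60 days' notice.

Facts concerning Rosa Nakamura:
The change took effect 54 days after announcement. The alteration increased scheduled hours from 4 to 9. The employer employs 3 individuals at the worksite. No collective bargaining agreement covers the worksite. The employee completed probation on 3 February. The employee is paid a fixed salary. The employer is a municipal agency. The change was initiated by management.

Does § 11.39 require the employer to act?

No — not required.

(i) ≥ 25 at site — not satisfied.
(ii) not (past probation) — fails.
So (a) is not satisfied (F OR F).
(b) not employee-requested — met.
(c) no CBA — holds.
So (1) is not satisfied (F AND T AND T).
(a) hours reduced — not satisfied.
(b) < 60 days' notice — satisfied.
(2): F AND T → false.
Overall = F OR F = false.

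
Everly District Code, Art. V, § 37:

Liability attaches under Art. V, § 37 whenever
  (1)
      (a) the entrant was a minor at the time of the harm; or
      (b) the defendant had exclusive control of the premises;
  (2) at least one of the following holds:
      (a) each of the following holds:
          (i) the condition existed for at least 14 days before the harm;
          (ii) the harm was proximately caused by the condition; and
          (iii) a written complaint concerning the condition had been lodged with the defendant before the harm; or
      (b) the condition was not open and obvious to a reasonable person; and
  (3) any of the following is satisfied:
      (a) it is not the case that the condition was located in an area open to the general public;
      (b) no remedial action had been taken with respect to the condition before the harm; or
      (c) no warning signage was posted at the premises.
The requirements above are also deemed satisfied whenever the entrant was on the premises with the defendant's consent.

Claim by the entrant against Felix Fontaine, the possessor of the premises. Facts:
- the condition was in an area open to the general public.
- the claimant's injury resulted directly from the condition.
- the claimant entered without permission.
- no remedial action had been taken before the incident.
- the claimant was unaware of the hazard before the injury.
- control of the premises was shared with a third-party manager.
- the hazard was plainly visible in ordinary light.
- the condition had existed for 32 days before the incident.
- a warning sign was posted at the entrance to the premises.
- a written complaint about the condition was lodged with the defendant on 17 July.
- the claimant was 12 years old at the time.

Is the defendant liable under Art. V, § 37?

(a) entrant a minor — met.
(b) exclusive control — fails.
So (1) is satisfied (T OR F).
(i) condition ≥14 days old — holds.
(ii) proximate cause — holds.
(iii) complaint lodged — holds.
So (a) is satisfied (T AND T AND T).
(b) not open/obvious — not met.
So (2) is satisfied (T OR F).
(a) not (public area) — not satisfied.
(b) no remedial action — holds.
(c) no signage posted — not satisfied.
So (3) is satisfied (F OR T OR F).
So Overall is satisfied (T AND T AND T).
Exception (consent to enter) — not satisfied.
Result: main true OR exception false → true.

Yes — liable.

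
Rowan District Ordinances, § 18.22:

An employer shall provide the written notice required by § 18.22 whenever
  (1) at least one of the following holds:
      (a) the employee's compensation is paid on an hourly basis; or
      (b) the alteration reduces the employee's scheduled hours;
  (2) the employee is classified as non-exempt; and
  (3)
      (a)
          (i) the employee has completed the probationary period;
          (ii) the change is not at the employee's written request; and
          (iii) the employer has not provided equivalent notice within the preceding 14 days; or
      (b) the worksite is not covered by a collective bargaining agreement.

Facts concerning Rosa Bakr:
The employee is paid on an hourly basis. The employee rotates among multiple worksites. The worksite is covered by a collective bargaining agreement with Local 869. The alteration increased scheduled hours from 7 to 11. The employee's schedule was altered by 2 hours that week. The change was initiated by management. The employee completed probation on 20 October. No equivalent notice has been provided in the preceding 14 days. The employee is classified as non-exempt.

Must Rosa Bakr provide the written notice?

(a) hourly-paid — satisfied.
(b) hours reduced — not satisfied.
So (1) is satisfied (T OR F).
(2) non-exempt — holds.
(i) past probation — satisfied.
(ii) not employee-requested — satisfied.
(iii) no recent notice — satisfied.
So (a) is satisfied (T AND T AND T).
(b) no CBA — not met.
So (3) is satisfied (T OR F).
So Overall is satisfied (T AND T AND T).

Yes — required.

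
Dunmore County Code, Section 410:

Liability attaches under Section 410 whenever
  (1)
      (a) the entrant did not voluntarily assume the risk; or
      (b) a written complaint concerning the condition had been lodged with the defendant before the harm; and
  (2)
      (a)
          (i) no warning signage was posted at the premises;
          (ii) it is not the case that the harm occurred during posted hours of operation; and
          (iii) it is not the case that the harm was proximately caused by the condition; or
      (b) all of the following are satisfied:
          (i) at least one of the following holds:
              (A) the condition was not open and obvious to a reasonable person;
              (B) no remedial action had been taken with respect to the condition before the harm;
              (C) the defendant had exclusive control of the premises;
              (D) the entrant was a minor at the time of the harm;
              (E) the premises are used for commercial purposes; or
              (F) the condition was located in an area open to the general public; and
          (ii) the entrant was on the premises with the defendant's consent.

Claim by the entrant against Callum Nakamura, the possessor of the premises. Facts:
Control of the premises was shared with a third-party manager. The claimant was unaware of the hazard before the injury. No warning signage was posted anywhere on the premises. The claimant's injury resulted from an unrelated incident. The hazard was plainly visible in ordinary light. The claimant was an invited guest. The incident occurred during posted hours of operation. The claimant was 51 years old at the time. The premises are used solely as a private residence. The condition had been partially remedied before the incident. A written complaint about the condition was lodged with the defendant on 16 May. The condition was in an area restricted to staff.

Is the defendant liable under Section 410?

(a) no assumed risk — met.
(b) complaint lodged — satisfied.
(1) = T OR T = true.
(i) no signage posted — met.
(ii) not (during posted hours) — not met.
(iii) not (proximate cause) — holds.
So (a) is not satisfied (T AND F AND T).
(A) not open/obvious — not satisfied.
(B) no remedial action — fails.
(C) exclusive control — not met.
(D) entrant a minor — not met.
(E) commercial use — not met.
(F) public area — fails.
(i) = F OR F OR F OR F OR F OR F = false.
(ii) consent to enter — met.
(b) = F AND T = false.
So (2) is not satisfied (F OR F).
So Overall is not satisfied (T AND F).

No — not liable.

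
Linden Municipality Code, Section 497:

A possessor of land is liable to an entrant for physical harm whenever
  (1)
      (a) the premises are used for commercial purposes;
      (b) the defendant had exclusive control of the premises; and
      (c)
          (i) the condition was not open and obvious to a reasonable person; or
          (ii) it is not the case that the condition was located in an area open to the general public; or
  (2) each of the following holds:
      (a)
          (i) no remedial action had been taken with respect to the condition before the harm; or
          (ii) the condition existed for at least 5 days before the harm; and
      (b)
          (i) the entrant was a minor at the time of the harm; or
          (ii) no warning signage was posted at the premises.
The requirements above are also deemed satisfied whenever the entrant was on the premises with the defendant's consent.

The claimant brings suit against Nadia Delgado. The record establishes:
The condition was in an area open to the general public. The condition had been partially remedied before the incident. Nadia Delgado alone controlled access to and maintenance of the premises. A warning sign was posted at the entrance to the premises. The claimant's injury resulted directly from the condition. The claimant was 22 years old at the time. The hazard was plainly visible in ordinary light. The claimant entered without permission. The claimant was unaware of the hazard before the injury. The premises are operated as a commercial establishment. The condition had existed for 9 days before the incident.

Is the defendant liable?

No — not liable.

(a) commercial use — met.
(b) exclusive control — met.
(i) not open/obvious — fails.
(ii) not (public area) — fails.
(c) = F OR F = false.
(1) = T AND T AND F = false.
(i) no remedial action — fails.
(ii) condition ≥5 days old — met.
So (a) is satisfied (F OR T).
(i) entrant a minor — fails.
(ii) no signage posted — not satisfied.
(b) = F OR F = false.
(2): T AND F → false.
So Overall is not satisfied (F OR F).
Exception (consent to enter) — not satisfied.
Result: main false OR exception false → false.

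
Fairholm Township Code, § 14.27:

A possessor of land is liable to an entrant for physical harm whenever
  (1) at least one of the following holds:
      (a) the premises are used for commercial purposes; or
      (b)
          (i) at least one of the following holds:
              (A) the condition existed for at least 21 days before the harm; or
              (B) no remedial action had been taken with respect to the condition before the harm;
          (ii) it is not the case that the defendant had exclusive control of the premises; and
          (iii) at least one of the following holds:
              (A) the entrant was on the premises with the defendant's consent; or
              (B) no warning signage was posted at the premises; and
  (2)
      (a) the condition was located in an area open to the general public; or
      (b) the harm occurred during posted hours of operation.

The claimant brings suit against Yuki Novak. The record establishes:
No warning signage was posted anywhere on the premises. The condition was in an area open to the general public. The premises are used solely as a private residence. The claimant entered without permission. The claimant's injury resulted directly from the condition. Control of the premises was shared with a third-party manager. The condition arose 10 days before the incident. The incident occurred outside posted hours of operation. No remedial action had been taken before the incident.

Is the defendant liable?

Yes — liable.

(a) commercial use — not satisfied.
(A) condition ≥21 days old — not met.
(B) no remedial action — satisfied.
So (i) is satisfied (F OR T).
(ii) not (exclusive control) — satisfied.
(A) consent to enter — not satisfied.
(B) no signage posted — holds.
(iii) = F OR T = true.
So (b) is satisfied (T AND T AND T).
(1) = F OR T = true.
(a) public area — met.
(b) during posted hours — not met.
(2) = T OR F = true.
Overall = T AND T = true.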